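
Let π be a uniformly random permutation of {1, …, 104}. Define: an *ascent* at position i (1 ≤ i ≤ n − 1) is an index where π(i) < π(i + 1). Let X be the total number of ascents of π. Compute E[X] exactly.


Write X = Σ X_I over i = 1, …, 103, with X_I the indicator of one ascent.
There are 103 indicators.
For each fixed i, the pair (π(i), π(i+1)) is a uniformly random ordered pair of distinct values from {1, …, 104}; by symmetry P[π(i) < π(i+1)] = 1/2.
By linearity: E[X] = 103 · (1/2) = (104 − 1) · (1/2) = 103/2 ≈ 51.500.

E[X] = 103/2 = 51.500.


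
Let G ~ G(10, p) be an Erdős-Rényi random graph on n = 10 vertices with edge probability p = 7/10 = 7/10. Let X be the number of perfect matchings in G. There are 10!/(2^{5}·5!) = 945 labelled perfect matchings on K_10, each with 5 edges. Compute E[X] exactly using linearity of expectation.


K_10 has 10!/(2^{5}·5!) = 945 labelled perfect matchings.
For each such perfect matching H, let X_H = 1 if all 5 edges of H are present in G. Then P[X_H = 1] = p^{5} = (7/10)^{5} = 16807/100000.
By linearity of expectation: E[X] = Σ_H E[X_H] = 945 · p^{5} = 945 · 16807/100000 = 3176523/20000.
Numerically: E[X] ≈ 158.83.

E[X] = 945 · (7/10)^{5} = 3176523/20000 ≈ 158.83.


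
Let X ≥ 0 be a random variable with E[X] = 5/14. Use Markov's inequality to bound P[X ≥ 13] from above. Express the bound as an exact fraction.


μ = E[X] = 5/14, a = 13.
Markov: P[X ≥ 13] ≤ μ/a = (5/14)/13 = 5/182.
Numerically: ≈ 0.02747.
(Since a = 13 > μ = 0.35714, the bound 5/182 is < 1 and informative.)

P[X ≥ 13] ≤ 5/182 ≈ 0.02747.


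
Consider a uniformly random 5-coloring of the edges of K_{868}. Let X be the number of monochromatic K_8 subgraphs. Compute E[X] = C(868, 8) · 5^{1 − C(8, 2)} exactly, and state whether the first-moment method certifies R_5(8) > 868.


E[X] = C(868, 8) · 5^{1 − 28} = 7737261125902834428 · 5^{−27} = 7737261125902834428/7450580596923828125.
As a reduced fraction: E[X] = 7737261125902834428/7450580596923828125 ≈ 1.0385.
Is E[X] < 1? NO.
Since E[X] ≥ 1, the first-moment bound is inconclusive at n = 868; it does NOT by itself certify R_5(8) > 868.

E[X] = 7737261125902834428/7450580596923828125 ≈ 1.0385; E[X] ≥ 1; first-moment method inconclusive here.


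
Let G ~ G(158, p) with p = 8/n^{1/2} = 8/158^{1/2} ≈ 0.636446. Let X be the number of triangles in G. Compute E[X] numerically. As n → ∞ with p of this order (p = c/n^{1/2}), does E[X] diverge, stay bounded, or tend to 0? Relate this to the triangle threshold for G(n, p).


Number of potential triangles: C(158, 3) = 644956.
Each occurs with probability p³ ≈ (0.636446)³ ≈ 2.57800841e-01.
By linearity: E[X] = C(158, 3)·p³ ≈ 644956 · 2.57800841e-01 ≈ 166270.199501.
Since α = 1/2 < 1, p = c/n^{1/2} ≫ 1/n is above the triangle threshold p ~ 1/n. Asymptotically E[X] ~ (c³/6)·n^{3(1−α)} = (8³/6)·n^{1.5} → ∞; triangles are abundant w.h.p.

E[X] ≈ 166270.199501; in regime p = Θ(1/n^{1/2}) E[X] diverges (above the triangle threshold p ~ 1/n).


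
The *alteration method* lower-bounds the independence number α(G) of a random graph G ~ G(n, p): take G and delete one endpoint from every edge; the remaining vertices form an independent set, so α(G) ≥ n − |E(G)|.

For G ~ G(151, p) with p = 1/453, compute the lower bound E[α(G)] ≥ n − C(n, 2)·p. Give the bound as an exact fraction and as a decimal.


E[|E(G)|] = C(151, 2)·p = 11325 · (1/453) = 25.
E[α(G)] ≥ n − E[|E(G)|] = 151 − 25 = 126.
Numerically: ≈ 126.0000.
(This is only a lower bound; the true E[α(G)] may be larger.)

E[α(G)] ≥ 126 ≈ 126.0000.


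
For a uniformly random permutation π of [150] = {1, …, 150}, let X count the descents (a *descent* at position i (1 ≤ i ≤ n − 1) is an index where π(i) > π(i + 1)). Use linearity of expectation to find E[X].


Write X = Σ X_I over i = 1, …, 149, with X_I the indicator of one descent.
There are 149 indicators.
For each fixed i, the pair (π(i), π(i+1)) is a uniformly random ordered pair of distinct values from {1, …, 150}; by symmetry P[π(i) > π(i+1)] = 1/2.
By linearity: E[X] = 149 · (1/2) = (150 − 1) · (1/2) = 149/2 ≈ 74.500000.

E[X] = 149/2 = 74.500000.


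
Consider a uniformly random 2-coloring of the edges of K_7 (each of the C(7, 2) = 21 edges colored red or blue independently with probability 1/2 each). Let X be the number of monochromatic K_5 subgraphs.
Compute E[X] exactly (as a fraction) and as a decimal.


Let X = Σ_S X_S over the C(7, 5) = 21 subsets S of size 5, where X_S = 1 if the K_5 on S is monochromatic.
For a fixed S, the K_5 on S has C(5, 2) = 10 edges. P[all 10 edges red] = (1/2)^10, and likewise for blue, so P[monochromatic] = 2·(1/2)^10 = 2^{1 − 10} = 1/512.
By linearity: E[X] = C(7, 5) · 2^{1 − 10} = 21 · 1/512 = 21/512.
Numerically: E[X] ≈ 0.041.

E[X] = C(7,5)·2^(1−C(5,2)) = 21/512 ≈ 0.041.


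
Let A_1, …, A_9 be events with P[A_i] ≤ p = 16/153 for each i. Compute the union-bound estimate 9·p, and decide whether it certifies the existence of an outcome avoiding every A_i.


Union bound: P[∪_{i=1}^{9} A_i] ≤ Σ_i P[A_i] ≤ 9·p = 9·(16/153) = 16/17.
Numerically: 16/17 ≈ 0.9411765.
Is 16/17 < 1? YES.
Since P[∪ A_i] ≤ 16/17 < 1, the complement has P[∩ A_i^c] ≥ 1 − 16/17 = 1/17 > 0, so some outcome avoids every A_i.

9·p = 16/17 ≈ 0.9411765; existence CERTIFIED by the union bound.


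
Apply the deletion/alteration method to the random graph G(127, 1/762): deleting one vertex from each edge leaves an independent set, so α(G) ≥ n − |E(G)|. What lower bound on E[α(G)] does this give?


E[|E(G)|] = C(127, 2)·p = 8001 · (1/762) = 21/2.
E[α(G)] ≥ n − E[|E(G)|] = 127 − 21/2 = 233/2.
Numerically: ≈ 116.500.
(This is only a lower bound; the true E[α(G)] may be larger.)

E[α(G)] ≥ 233/2 ≈ 116.500.


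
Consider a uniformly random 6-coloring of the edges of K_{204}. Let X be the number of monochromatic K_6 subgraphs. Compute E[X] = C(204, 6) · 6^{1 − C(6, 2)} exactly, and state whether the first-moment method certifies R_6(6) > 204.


E[X] = C(204, 6) · 6^{1 − 15} = 92944609660 · 6^{−14} = 92944609660/78364164096.
As a reduced fraction: E[X] = 23236152415/19591041024 ≈ 1.1861.
Is E[X] < 1? NO.
Since E[X] ≥ 1, the first-moment bound is inconclusive at n = 204; it does NOT by itself certify R_6(6) > 204.

E[X] = 23236152415/19591041024 ≈ 1.1861; E[X] ≥ 1; first-moment method inconclusive here.


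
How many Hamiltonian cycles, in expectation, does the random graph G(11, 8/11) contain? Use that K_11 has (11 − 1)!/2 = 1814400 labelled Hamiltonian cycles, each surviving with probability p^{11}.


K_11 has (11 − 1)!/2 = 1814400 labelled Hamiltonian cycles.
For each such Hamiltonian cycle H, let X_H = 1 if all 11 edges of H are present in G. Then P[X_H = 1] = p^{11} = (8/11)^{11} = 8589934592/285311670611.
By linearity of expectation: E[X] = Σ_H E[X_H] = 1814400 · p^{11} = 1814400 · 8589934592/285311670611 = 15585577323724800/285311670611.
Numerically: E[X] ≈ 54626.5.

E[X] = 1814400 · (8/11)^{11} = 15585577323724800/285311670611 ≈ 54626.5.


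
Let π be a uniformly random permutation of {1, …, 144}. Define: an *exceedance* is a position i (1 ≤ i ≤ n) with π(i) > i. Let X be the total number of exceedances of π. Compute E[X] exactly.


Write X = Σ_{i=1}^{144} X_i, where X_i = 1_{π(i) > i}.
For each fixed i, π(i) is uniform over {1, …, 144} (marginal of a uniform permutation), so P[π(i) > i] = (n − i)/n. Summing: Σ_{i=1}^{144} (n − i)/n = (0 + 1 + … + 143)/144 = 144(144 − 1)/(2·144) = (144 − 1)/2.
Hence E[X] = Σ_{i=1}^{144} (144 − i)/144 = 143/2 ≈ 71.5000.

E[X] = 143/2 = 71.5000.


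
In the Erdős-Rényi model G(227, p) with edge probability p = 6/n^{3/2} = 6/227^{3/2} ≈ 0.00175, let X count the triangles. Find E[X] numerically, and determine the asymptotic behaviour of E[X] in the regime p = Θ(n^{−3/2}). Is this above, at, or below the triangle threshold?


Number of potential triangles: C(227, 3) = 1923825.
Each occurs with probability p³ ≈ (0.00175)³ ≈ 5.39930e-09.
By linearity: E[X] = C(227, 3)·p³ ≈ 1923825 · 5.39930e-09 ≈ 0.010.
Since α = 3/2 > 1, p = c/n^{3/2} = o(1/n) is below the triangle threshold p ~ 1/n. Asymptotically E[X] ~ (c³/6)·n^{3(1−α)} = (6³/6)·n^{-1.5} → 0, so by Markov's inequality G has no triangles w.h.p.

E[X] ≈ 0.010; in regime p = Θ(1/n^{3/2}) E[X] tends to 0 (below the triangle threshold p ~ 1/n).


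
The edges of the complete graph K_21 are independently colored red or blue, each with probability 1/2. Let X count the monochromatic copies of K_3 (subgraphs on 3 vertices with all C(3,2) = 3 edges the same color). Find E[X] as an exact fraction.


Let X = Σ_S X_S over the C(21, 3) = 1330 subsets S of size 3, where X_S = 1 if the K_3 on S is monochromatic.
For a fixed S, the K_3 on S has C(3, 2) = 3 edges. P[all 3 edges red] = (1/2)^3, and likewise for blue, so P[monochromatic] = 2·(1/2)^3 = 2^{1 − 3} = 1/4.
Summing: E[X] = C(21, 3) · 2^{1 − 3} = 1330 · 1/4 = 665/2.
Numerically: E[X] ≈ 332.5000.

E[X] = C(21,3)·2^(1−C(3,2)) = 665/2 ≈ 332.5000.


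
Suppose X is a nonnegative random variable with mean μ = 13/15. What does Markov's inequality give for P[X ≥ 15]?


μ = E[X] = 13/15, a = 15.
Markov: P[X ≥ 15] ≤ μ/a = (13/15)/15 = 13/225.
Numerically: ≈ 0.05778.
(Since a = 15 > μ = 0.86667, the bound 13/225 is < 1 and informative.)

P[X ≥ 15] ≤ 13/225 ≈ 0.05778.


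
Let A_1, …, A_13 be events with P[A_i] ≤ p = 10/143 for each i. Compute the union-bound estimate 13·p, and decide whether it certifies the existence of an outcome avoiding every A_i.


Union bound: P[∪_{i=1}^{13} A_i] ≤ Σ_i P[A_i] ≤ 13·p = 13·(10/143) = 10/11.
Numerically: 10/11 ≈ 0.909091.
Is 10/11 < 1? YES.
Since P[∪ A_i] ≤ 10/11 < 1, the complement has P[∩ A_i^c] ≥ 1 − 10/11 = 1/11 > 0, so some outcome avoids every A_i.

13·p = 10/11 ≈ 0.909091; existence CERTIFIED by the union bound.


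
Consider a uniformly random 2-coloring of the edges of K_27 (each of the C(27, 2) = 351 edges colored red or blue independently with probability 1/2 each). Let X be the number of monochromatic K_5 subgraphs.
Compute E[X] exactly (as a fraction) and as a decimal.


Let X = Σ_S X_S over the C(27, 5) = 80730 subsets S of size 5, where X_S = 1 if the K_5 on S is monochromatic.
For a fixed S, the K_5 on S has C(5, 2) = 10 edges. P[all 10 edges red] = (1/2)^10, and likewise for blue, so P[monochromatic] = 2·(1/2)^10 = 2^{1 − 10} = 1/512.
By linearity: E[X] = C(27, 5) · 2^{1 − 10} = 80730 · 1/512 = 40365/256.
Numerically: E[X] ≈ 157.67578.

E[X] = C(27,5)·2^(1−C(5,2)) = 40365/256 ≈ 157.67578.


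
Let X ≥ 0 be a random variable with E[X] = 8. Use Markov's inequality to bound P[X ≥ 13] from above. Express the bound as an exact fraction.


μ = E[X] = 8, a = 13.
Markov: P[X ≥ 13] ≤ μ/a = (8)/13 = 8/13.
Numerically: ≈ 0.6154.
(Since a = 13 > μ = 8.0000, the bound 8/13 is < 1 and informative.)

P[X ≥ 13] ≤ 8/13 ≈ 0.6154.


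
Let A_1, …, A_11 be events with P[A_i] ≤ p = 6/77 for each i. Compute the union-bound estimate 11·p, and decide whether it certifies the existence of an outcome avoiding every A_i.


Union bound: P[∪_{i=1}^{11} A_i] ≤ Σ_i P[A_i] ≤ 11·p = 11·(6/77) = 6/7.
Numerically: 6/7 ≈ 0.85714.
Is 6/7 < 1? YES.
Since P[∪ A_i] ≤ 6/7 < 1, the complement has P[∩ A_i^c] ≥ 1 − 6/7 = 1/7 > 0, so some outcome avoids every A_i.

11·p = 6/7 ≈ 0.85714; existence CERTIFIED by the union bound.


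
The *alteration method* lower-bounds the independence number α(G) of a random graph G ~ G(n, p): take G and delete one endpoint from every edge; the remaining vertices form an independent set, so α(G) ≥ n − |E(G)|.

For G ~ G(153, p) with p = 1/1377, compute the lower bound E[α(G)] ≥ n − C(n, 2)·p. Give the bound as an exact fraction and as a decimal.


E[|E(G)|] = C(153, 2)·p = 11628 · (1/1377) = 76/9.
E[α(G)] ≥ n − E[|E(G)|] = 153 − 76/9 = 1301/9.
Numerically: ≈ 144.5556.
(This is only a lower bound; the true E[α(G)] may be larger.)

E[α(G)] ≥ 1301/9 ≈ 144.5556.


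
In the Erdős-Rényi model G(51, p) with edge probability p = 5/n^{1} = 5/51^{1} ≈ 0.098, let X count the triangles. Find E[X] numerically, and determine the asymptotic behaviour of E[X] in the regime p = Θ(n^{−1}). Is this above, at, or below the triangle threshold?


Number of potential triangles: C(51, 3) = 20825.
Each occurs with probability p³ ≈ (0.098)³ ≈ 9.42322e-04.
By linearity: E[X] = C(51, 3)·p³ ≈ 20825 · 9.42322e-04 ≈ 19.624.
Here α = 1, so p = 5/n is exactly at the triangle threshold p ~ 1/n. Asymptotically E[X] → c³/6 = 5³/6 = 125/6 ≈ 20.833, a bounded constant. In this regime the triangle count is asymptotically Poisson(c³/6).

E[X] ≈ 19.624; in regime p = Θ(1/n^{1}) E[X] stays bounded (at the triangle threshold p ~ 1/n).


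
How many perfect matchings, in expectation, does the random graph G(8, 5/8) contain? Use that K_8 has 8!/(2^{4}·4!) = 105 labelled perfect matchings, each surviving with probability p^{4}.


K_8 has 8!/(2^{4}·4!) = 105 labelled perfect matchings.
For each such perfect matching H, let X_H = 1 if all 4 edges of H are present in G. Then P[X_H = 1] = p^{4} = (5/8)^{4} = 625/4096.
Summing the indicators: E[X] = Σ_H E[X_H] = 105 · p^{4} = 105 · 625/4096 = 65625/4096.
Numerically: E[X] ≈ 16.

E[X] = 105 · (5/8)^{4} = 65625/4096 ≈ 16.


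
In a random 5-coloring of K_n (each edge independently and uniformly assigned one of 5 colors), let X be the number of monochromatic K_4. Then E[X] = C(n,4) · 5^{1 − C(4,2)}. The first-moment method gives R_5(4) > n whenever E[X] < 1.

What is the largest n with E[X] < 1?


We need C(n, 4) · 5^{1 − 6} < 1, i.e. C(n, 4) < 5^{6 − 1} = 3125.
Check values of n near the boundary:
  n = 13: C(13, 4) = 715; 715 < 3125? YES
  n = 14: C(14, 4) = 1001; 1001 < 3125? YES
  n = 15: C(15, 4) = 1365; 1365 < 3125? YES
  n = 16: C(16, 4) = 1820; 1820 < 3125? YES
  n = 17: C(17, 4) = 2380; 2380 < 3125? YES
  n = 18: C(18, 4) = 3060; 3060 < 3125? YES
  n = 19: C(19, 4) = 3876; 3876 < 3125? NO
  n = 20: C(20, 4) = 4845; 4845 < 3125? NO
The largest n with C(n, 4) < 3125 is n = 18 (where E[X] = 612/625 ≈ 0.97920). Hence R_5(4) > 18, i.e. R_5(4) ≥ 19.

Largest n = 18; hence R_5(4) > 18.


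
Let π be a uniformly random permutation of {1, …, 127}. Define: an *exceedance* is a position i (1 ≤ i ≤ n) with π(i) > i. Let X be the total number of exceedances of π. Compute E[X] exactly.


Write X = Σ_{i=1}^{127} X_i, where X_i = 1_{π(i) > i}.
For each fixed i, π(i) is uniform over {1, …, 127} (marginal of a uniform permutation), so P[π(i) > i] = (n − i)/n. Summing: Σ_{i=1}^{127} (n − i)/n = (0 + 1 + … + 126)/127 = 127(127 − 1)/(2·127) = (127 − 1)/2.
Hence E[X] = Σ_{i=1}^{127} (127 − i)/127 = 63 ≈ 63.00000.

E[X] = 63 = 63.00000.


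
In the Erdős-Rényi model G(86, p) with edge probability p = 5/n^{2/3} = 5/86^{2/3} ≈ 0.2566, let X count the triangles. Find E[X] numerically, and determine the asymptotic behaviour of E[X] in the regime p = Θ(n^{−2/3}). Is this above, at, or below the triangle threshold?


Number of potential triangles: C(86, 3) = 102340.
Each occurs with probability p³ ≈ (0.2566)³ ≈ 1.690103e-02.
By linearity: E[X] = C(86, 3)·p³ ≈ 102340 · 1.690103e-02 ≈ 1729.6512.
Since α = 2/3 < 1, p = c/n^{2/3} ≫ 1/n is above the triangle threshold p ~ 1/n. Asymptotically E[X] ~ (c³/6)·n^{3(1−α)} = (5³/6)·n^{1} → ∞; triangles are abundant w.h.p.

E[X] ≈ 1729.6512; in regime p = Θ(1/n^{2/3}) E[X] diverges (above the triangle threshold p ~ 1/n).


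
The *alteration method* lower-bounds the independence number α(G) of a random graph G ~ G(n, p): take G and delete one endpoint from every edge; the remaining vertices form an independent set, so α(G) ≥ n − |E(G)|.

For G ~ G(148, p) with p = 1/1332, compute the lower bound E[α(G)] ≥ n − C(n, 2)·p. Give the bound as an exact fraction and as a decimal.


E[|E(G)|] = C(148, 2)·p = 10878 · (1/1332) = 49/6.
E[α(G)] ≥ n − E[|E(G)|] = 148 − 49/6 = 839/6.
Numerically: ≈ 139.833333.
(This is only a lower bound; the true E[α(G)] may be larger.)

E[α(G)] ≥ 839/6 ≈ 139.833333.


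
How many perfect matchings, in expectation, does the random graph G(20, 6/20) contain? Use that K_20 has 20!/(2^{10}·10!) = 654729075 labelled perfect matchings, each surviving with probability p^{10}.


K_20 has 20!/(2^{10}·10!) = 654729075 labelled perfect matchings.
For each such perfect matching H, let X_H = 1 if all 10 edges of H are present in G. Then P[X_H = 1] = p^{10} = (3/10)^{10} = 59049/10000000000.
Summing the indicators: E[X] = Σ_H E[X_H] = 654729075 · p^{10} = 654729075 · 59049/10000000000 = 1546443885987/400000000.
Numerically: E[X] ≈ 3.87e+03.

E[X] = 654729075 · (3/10)^{10} = 1546443885987/400000000 ≈ 3.87e+03.


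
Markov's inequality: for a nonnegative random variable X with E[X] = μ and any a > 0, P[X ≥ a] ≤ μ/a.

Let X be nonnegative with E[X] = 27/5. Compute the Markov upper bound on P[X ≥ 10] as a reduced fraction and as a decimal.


μ = E[X] = 27/5, a = 10.
Markov: P[X ≥ 10] ≤ μ/a = (27/5)/10 = 27/50.
Numerically: ≈ 0.5400.
(Since a = 10 > μ = 5.4000, the bound 27/50 is < 1 and informative.)

P[X ≥ 10] ≤ 27/50 ≈ 0.5400.


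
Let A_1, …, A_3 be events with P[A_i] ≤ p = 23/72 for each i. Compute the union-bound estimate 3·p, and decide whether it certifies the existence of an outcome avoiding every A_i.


Union bound: P[∪_{i=1}^{3} A_i] ≤ Σ_i P[A_i] ≤ 3·p = 3·(23/72) = 23/24.
Numerically: 23/24 ≈ 0.9583333.
Is 23/24 < 1? YES.
Since P[∪ A_i] ≤ 23/24 < 1, the complement has P[∩ A_i^c] ≥ 1 − 23/24 = 1/24 > 0, so some outcome avoids every A_i.

3·p = 23/24 ≈ 0.9583333; existence CERTIFIED by the union bound.


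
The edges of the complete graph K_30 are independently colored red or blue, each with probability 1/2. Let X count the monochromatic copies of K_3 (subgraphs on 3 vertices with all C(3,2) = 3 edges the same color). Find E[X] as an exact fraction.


Let X = Σ_S X_S over the C(30, 3) = 4060 subsets S of size 3, where X_S = 1 if the K_3 on S is monochromatic.
For a fixed S, the K_3 on S has C(3, 2) = 3 edges. P[all 3 edges red] = (1/2)^3, and likewise for blue, so P[monochromatic] = 2·(1/2)^3 = 2^{1 − 3} = 1/4.
Summing: E[X] = C(30, 3) · 2^{1 − 3} = 4060 · 1/4 = 1015.
Numerically: E[X] ≈ 1015.000000.

E[X] = C(30,3)·2^(1−C(3,2)) = 1015 ≈ 1015.000000.


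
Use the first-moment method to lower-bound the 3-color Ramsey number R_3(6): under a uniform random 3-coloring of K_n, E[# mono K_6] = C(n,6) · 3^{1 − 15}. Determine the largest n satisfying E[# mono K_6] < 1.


We need C(n, 6) · 3^{1 − 15} < 1, i.e. C(n, 6) < 3^{15 − 1} = 4782969.
Check values of n near the boundary:
  n = 39: C(39, 6) = 3262623; 3262623 < 4782969? YES
  n = 40: C(40, 6) = 3838380; 3838380 < 4782969? YES
  n = 41: C(41, 6) = 4496388; 4496388 < 4782969? YES
  n = 42: C(42, 6) = 5245786; 5245786 < 4782969? NO
The largest n with C(n, 6) < 4782969 is n = 41 (where E[X] = 1498796/1594323 ≈ 0.9400830). Hence R_3(6) > 41, i.e. R_3(6) ≥ 42.

Largest n = 41; hence R_3(6) > 41.


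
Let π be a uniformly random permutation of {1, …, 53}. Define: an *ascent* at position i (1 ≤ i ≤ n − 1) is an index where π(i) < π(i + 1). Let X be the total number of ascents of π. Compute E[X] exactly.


Write X = Σ X_I over i = 1, …, 52, with X_I the indicator of one ascent.
There are 52 indicators.
For each fixed i, the pair (π(i), π(i+1)) is a uniformly random ordered pair of distinct values from {1, …, 53}; by symmetry P[π(i) < π(i+1)] = 1/2.
By linearity: E[X] = 52 · (1/2) = (53 − 1) · (1/2) = 26 ≈ 26.00000.

E[X] = 26 = 26.00000.


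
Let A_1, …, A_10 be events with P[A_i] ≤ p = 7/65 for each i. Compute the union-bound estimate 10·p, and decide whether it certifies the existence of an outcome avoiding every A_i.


Union bound: P[∪_{i=1}^{10} A_i] ≤ Σ_i P[A_i] ≤ 10·p = 10·(7/65) = 14/13.
Numerically: 14/13 ≈ 1.076923.
Is 14/13 < 1? NO.
Since the bound 14/13 is ≥ 1, the union bound is uninformative here; it does NOT by itself certify existence.

10·p = 14/13 ≈ 1.076923; existence NOT certified by the union bound.


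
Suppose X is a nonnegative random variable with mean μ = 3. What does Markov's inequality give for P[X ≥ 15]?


μ = E[X] = 3, a = 15.
Markov: P[X ≥ 15] ≤ μ/a = (3)/15 = 1/5.
Numerically: ≈ 0.20000.
(Since a = 15 > μ = 3.00000, the bound 1/5 is < 1 and informative.)

P[X ≥ 15] ≤ 1/5 ≈ 0.20000.


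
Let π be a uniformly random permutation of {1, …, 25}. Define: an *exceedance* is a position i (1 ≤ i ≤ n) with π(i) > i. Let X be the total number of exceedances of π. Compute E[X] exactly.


Write X = Σ_{i=1}^{25} X_i, where X_i = 1_{π(i) > i}.
For each fixed i, π(i) is uniform over {1, …, 25} (marginal of a uniform permutation), so P[π(i) > i] = (n − i)/n. Summing: Σ_{i=1}^{25} (n − i)/n = (0 + 1 + … + 24)/25 = 25(25 − 1)/(2·25) = (25 − 1)/2.
Hence E[X] = Σ_{i=1}^{25} (25 − i)/25 = 12 ≈ 12.00000.

E[X] = 12 = 12.00000.


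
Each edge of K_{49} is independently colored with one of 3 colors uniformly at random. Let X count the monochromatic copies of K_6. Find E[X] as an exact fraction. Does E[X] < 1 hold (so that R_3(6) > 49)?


E[X] = C(49, 6) · 3^{1 − 15} = 13983816 · 3^{−14} = 13983816/4782969.
As a reduced fraction: E[X] = 4661272/1594323 ≈ 2.9237.
Is E[X] < 1? NO.
Since E[X] ≥ 1, the first-moment bound is inconclusive at n = 49; it does NOT by itself certify R_3(6) > 49.

E[X] = 4661272/1594323 ≈ 2.9237; E[X] ≥ 1; first-moment method inconclusive here.


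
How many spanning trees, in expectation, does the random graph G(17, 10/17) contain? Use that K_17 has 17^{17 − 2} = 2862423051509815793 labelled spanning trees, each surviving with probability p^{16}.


K_17 has 17^{17 − 2} = 2862423051509815793 labelled spanning trees.
For each such spanning tree H, let X_H = 1 if all 16 edges of H are present in G. Then P[X_H = 1] = p^{16} = (10/17)^{16} = 10000000000000000/48661191875666868481.
By linearity: E[X] = Σ_H E[X_H] = 2862423051509815793 · p^{16} = 2862423051509815793 · 10000000000000000/48661191875666868481 = 10000000000000000/17.
Numerically: E[X] ≈ 5.8824e+14.

E[X] = 2862423051509815793 · (10/17)^{16} = 10000000000000000/17 ≈ 5.8824e+14.


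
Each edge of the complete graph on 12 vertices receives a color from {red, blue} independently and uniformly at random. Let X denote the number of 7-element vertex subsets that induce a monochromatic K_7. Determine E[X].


Let X = Σ_S X_S over the C(12, 7) = 792 subsets S of size 7, where X_S = 1 if the K_7 on S is monochromatic.
For a fixed S, the K_7 on S has C(7, 2) = 21 edges. P[all 21 edges red] = (1/2)^21, and likewise for blue, so P[monochromatic] = 2·(1/2)^21 = 2^{1 − 21} = 1/1048576.
Summing: E[X] = C(12, 7) · 2^{1 − 21} = 792 · 1/1048576 = 99/131072.
Numerically: E[X] ≈ 0.0008.

E[X] = C(12,7)·2^(1−C(7,2)) = 99/131072 ≈ 0.0008.


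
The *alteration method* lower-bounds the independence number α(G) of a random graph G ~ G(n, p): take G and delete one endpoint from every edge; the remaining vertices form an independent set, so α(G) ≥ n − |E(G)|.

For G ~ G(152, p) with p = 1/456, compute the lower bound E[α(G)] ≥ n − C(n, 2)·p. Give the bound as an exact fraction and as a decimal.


E[|E(G)|] = C(152, 2)·p = 11476 · (1/456) = 151/6.
E[α(G)] ≥ n − E[|E(G)|] = 152 − 151/6 = 761/6.
Numerically: ≈ 126.833.
(This is only a lower bound; the true E[α(G)] may be larger.)

E[α(G)] ≥ 761/6 ≈ 126.833.


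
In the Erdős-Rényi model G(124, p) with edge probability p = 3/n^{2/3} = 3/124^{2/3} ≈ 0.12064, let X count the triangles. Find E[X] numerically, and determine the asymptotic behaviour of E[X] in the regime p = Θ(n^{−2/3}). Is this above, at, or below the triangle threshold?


Number of potential triangles: C(124, 3) = 310124.
Each occurs with probability p³ ≈ (0.12064)³ ≈ 1.7559834e-03.
By linearity: E[X] = C(124, 3)·p³ ≈ 310124 · 1.7559834e-03 ≈ 544.57258.
Since α = 2/3 < 1, p = c/n^{2/3} ≫ 1/n is above the triangle threshold p ~ 1/n. Asymptotically E[X] ~ (c³/6)·n^{3(1−α)} = (3³/6)·n^{1} → ∞; triangles are abundant w.h.p.

E[X] ≈ 544.57258; in regime p = Θ(1/n^{2/3}) E[X] diverges (above the triangle threshold p ~ 1/n).


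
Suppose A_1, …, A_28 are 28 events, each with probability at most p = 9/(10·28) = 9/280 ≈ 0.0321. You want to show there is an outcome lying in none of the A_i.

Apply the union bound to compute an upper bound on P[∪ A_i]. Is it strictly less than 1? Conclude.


Union bound: P[∪_{i=1}^{28} A_i] ≤ Σ_i P[A_i] ≤ 28·p = 28·(9/280) = 9/10.
Numerically: 9/10 ≈ 0.9000.
Is 9/10 < 1? YES.
Since P[∪ A_i] ≤ 9/10 < 1, the complement has P[∩ A_i^c] ≥ 1 − 9/10 = 1/10 > 0, so some outcome avoids every A_i.

28·p = 9/10 ≈ 0.9000; existence CERTIFIED by the union bound.


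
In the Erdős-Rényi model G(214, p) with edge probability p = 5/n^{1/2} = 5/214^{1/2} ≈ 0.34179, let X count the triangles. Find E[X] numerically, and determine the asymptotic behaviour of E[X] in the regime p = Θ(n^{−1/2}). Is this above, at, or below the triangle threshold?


Number of potential triangles: C(214, 3) = 1610564.
Each occurs with probability p³ ≈ (0.34179)³ ≈ 3.9929085e-02.
By linearity: E[X] = C(214, 3)·p³ ≈ 1610564 · 3.9929085e-02 ≈ 64308.34608.
Since α = 1/2 < 1, p = c/n^{1/2} ≫ 1/n is above the triangle threshold p ~ 1/n. Asymptotically E[X] ~ (c³/6)·n^{3(1−α)} = (5³/6)·n^{1.5} → ∞; triangles are abundant w.h.p.

E[X] ≈ 64308.34608; in regime p = Θ(1/n^{1/2}) E[X] diverges (above the triangle threshold p ~ 1/n).


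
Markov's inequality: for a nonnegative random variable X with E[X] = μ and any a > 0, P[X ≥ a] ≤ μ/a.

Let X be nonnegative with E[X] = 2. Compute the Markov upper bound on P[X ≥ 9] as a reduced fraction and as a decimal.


μ = E[X] = 2, a = 9.
Markov: P[X ≥ 9] ≤ μ/a = (2)/9 = 2/9.
Numerically: ≈ 0.2222.
(Since a = 9 > μ = 2.0000, the bound 2/9 is < 1 and informative.)

P[X ≥ 9] ≤ 2/9 ≈ 0.2222.


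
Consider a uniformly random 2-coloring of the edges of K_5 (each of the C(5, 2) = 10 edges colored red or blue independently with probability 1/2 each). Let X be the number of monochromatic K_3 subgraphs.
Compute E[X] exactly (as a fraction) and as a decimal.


Let X = Σ_S X_S over the C(5, 3) = 10 subsets S of size 3, where X_S = 1 if the K_3 on S is monochromatic.
For a fixed S, the K_3 on S has C(3, 2) = 3 edges. P[all 3 edges red] = (1/2)^3, and likewise for blue, so P[monochromatic] = 2·(1/2)^3 = 2^{1 − 3} = 1/4.
Summing: E[X] = C(5, 3) · 2^{1 − 3} = 10 · 1/4 = 5/2.
Numerically: E[X] ≈ 2.50000.

E[X] = C(5,3)·2^(1−C(3,2)) = 5/2 ≈ 2.50000.


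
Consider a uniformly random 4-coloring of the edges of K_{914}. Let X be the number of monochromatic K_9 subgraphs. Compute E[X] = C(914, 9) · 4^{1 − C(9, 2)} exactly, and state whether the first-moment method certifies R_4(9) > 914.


E[X] = C(914, 9) · 4^{1 − 36} = 1179217089587653905932 · 4^{−35} = 1179217089587653905932/1180591620717411303424.
As a reduced fraction: E[X] = 294804272396913476483/295147905179352825856 ≈ 0.9988357.
Is E[X] < 1? YES.
Since E[X] < 1, there exists a 4-coloring of K_{914} with no monochromatic K_9; hence R_4(9) > 914.

E[X] = 294804272396913476483/295147905179352825856 ≈ 0.9988357; E[X] < 1, so R_4(9) > 914.


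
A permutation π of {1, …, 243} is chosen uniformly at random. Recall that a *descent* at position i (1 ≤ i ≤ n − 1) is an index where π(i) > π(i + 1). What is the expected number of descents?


Write X = Σ X_I over i = 1, …, 242, with X_I the indicator of one descent.
There are 242 indicators.
For each fixed i, the pair (π(i), π(i+1)) is a uniformly random ordered pair of distinct values from {1, …, 243}; by symmetry P[π(i) > π(i+1)] = 1/2.
By linearity: E[X] = 242 · (1/2) = (243 − 1) · (1/2) = 121 ≈ 121.0000.

E[X] = 121 = 121.0000.


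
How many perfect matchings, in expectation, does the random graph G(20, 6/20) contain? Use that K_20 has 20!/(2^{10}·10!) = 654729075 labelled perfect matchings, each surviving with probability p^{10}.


K_20 has 20!/(2^{10}·10!) = 654729075 labelled perfect matchings.
For each such perfect matching H, let X_H = 1 if all 10 edges of H are present in G. Then P[X_H = 1] = p^{10} = (3/10)^{10} = 59049/10000000000.
Summing the indicators: E[X] = Σ_H E[X_H] = 654729075 · p^{10} = 654729075 · 59049/10000000000 = 1546443885987/400000000.
Numerically: E[X] ≈ 3866.

E[X] = 654729075 · (3/10)^{10} = 1546443885987/400000000 ≈ 3866.


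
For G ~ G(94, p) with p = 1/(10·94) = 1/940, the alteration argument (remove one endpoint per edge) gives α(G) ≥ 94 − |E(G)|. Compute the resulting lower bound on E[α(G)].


E[|E(G)|] = C(94, 2)·p = 4371 · (1/940) = 93/20.
E[α(G)] ≥ n − E[|E(G)|] = 94 − 93/20 = 1787/20.
Numerically: ≈ 89.35000.
(This is only a lower bound; the true E[α(G)] may be larger.)

E[α(G)] ≥ 1787/20 ≈ 89.35000.


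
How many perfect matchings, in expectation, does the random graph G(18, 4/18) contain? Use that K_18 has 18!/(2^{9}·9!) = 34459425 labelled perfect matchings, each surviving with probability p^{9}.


K_18 has 18!/(2^{9}·9!) = 34459425 labelled perfect matchings.
For each such perfect matching H, let X_H = 1 if all 9 edges of H are present in G. Then P[X_H = 1] = p^{9} = (2/9)^{9} = 512/387420489.
By linearity of expectation: E[X] = Σ_H E[X_H] = 34459425 · p^{9} = 34459425 · 512/387420489 = 217817600/4782969.
Numerically: E[X] ≈ 45.5.

E[X] = 34459425 · (2/9)^{9} = 217817600/4782969 ≈ 45.5.


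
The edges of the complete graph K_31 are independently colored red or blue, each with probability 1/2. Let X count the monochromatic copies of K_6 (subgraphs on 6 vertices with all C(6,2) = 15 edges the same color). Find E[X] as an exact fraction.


Let X = Σ_S X_S over the C(31, 6) = 736281 subsets S of size 6, where X_S = 1 if the K_6 on S is monochromatic.
For a fixed S, the K_6 on S has C(6, 2) = 15 edges. P[all 15 edges red] = (1/2)^15, and likewise for blue, so P[monochromatic] = 2·(1/2)^15 = 2^{1 − 15} = 1/16384.
By linearity: E[X] = C(31, 6) · 2^{1 − 15} = 736281 · 1/16384 = 736281/16384.
Numerically: E[X] ≈ 44.93903.

E[X] = C(31,6)·2^(1−C(6,2)) = 736281/16384 ≈ 44.93903.


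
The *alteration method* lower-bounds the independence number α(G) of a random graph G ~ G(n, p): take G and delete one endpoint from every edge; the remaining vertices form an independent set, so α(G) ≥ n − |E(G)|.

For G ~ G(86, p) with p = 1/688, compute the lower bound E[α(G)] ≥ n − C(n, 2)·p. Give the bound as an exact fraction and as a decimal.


E[|E(G)|] = C(86, 2)·p = 3655 · (1/688) = 85/16.
E[α(G)] ≥ n − E[|E(G)|] = 86 − 85/16 = 1291/16.
Numerically: ≈ 80.6875.
(This is only a lower bound; the true E[α(G)] may be larger.)

E[α(G)] ≥ 1291/16 ≈ 80.6875.


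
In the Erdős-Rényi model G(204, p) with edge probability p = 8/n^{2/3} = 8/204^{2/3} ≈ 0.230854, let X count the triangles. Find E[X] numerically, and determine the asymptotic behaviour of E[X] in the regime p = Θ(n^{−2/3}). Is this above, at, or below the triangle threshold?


Number of potential triangles: C(204, 3) = 1394204.
Each occurs with probability p³ ≈ (0.230854)³ ≈ 1.23029604e-02.
By linearity: E[X] = C(204, 3)·p³ ≈ 1394204 · 1.23029604e-02 ≈ 17152.836601.
Since α = 2/3 < 1, p = c/n^{2/3} ≫ 1/n is above the triangle threshold p ~ 1/n. Asymptotically E[X] ~ (c³/6)·n^{3(1−α)} = (8³/6)·n^{1} → ∞; triangles are abundant w.h.p.

E[X] ≈ 17152.836601; in regime p = Θ(1/n^{2/3}) E[X] diverges (above the triangle threshold p ~ 1/n).


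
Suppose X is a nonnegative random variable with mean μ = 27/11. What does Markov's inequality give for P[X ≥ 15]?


μ = E[X] = 27/11, a = 15.
Markov: P[X ≥ 15] ≤ μ/a = (27/11)/15 = 9/55.
Numerically: ≈ 0.1636.
(Since a = 15 > μ = 2.4545, the bound 9/55 is < 1 and informative.)

P[X ≥ 15] ≤ 9/55 ≈ 0.1636.


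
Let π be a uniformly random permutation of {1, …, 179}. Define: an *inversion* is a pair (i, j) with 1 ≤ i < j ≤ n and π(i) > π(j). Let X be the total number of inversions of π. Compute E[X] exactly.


Write X = Σ X_I over the C(179, 2) = 15931 pairs i < j, with X_I the indicator of one inversion.
There are 15931 indicators.
For each fixed pair i < j, the values π(i) and π(j) are two distinct elements of {1, …, 179} in uniformly random order; by symmetry P[π(i) > π(j)] = 1/2.
By linearity: E[X] = 15931 · (1/2) = C(179, 2) · (1/2) = 15931/2 = 15931/2 ≈ 7965.500.

E[X] = 15931/2 = 7965.500.


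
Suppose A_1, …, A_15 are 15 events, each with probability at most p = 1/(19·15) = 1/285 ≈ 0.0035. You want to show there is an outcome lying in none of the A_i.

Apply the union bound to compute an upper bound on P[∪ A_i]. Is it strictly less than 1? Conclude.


Union bound: P[∪_{i=1}^{15} A_i] ≤ Σ_i P[A_i] ≤ 15·p = 15·(1/285) = 1/19.
Numerically: 1/19 ≈ 0.0526.
Is 1/19 < 1? YES.
Since P[∪ A_i] ≤ 1/19 < 1, the complement has P[∩ A_i^c] ≥ 1 − 1/19 = 18/19 > 0, so some outcome avoids every A_i.

15·p = 1/19 ≈ 0.0526; existence CERTIFIED by the union bound.


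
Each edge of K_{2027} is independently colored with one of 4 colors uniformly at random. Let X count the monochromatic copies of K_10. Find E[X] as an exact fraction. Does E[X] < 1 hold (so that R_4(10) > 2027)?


E[X] = C(2027, 10) · 4^{1 − 45} = 315586117401470604332341335 · 4^{−44} = 315586117401470604332341335/309485009821345068724781056.
As a reduced fraction: E[X] = 315586117401470604332341335/309485009821345068724781056 ≈ 1.0197.
Is E[X] < 1? NO.
Since E[X] ≥ 1, the first-moment bound is inconclusive at n = 2027; it does NOT by itself certify R_4(10) > 2027.

E[X] = 315586117401470604332341335/309485009821345068724781056 ≈ 1.0197; E[X] ≥ 1; first-moment method inconclusive here.


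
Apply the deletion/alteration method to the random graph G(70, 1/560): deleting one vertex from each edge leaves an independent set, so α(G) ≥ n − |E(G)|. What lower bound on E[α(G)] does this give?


E[|E(G)|] = C(70, 2)·p = 2415 · (1/560) = 69/16.
E[α(G)] ≥ n − E[|E(G)|] = 70 − 69/16 = 1051/16.
Numerically: ≈ 65.6875.
(This is only a lower bound; the true E[α(G)] may be larger.)

E[α(G)] ≥ 1051/16 ≈ 65.6875.


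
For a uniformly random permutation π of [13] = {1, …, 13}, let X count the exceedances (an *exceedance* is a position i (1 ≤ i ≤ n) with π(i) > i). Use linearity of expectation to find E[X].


Write X = Σ_{i=1}^{13} X_i, where X_i = 1_{π(i) > i}.
For each fixed i, π(i) is uniform over {1, …, 13} (marginal of a uniform permutation), so P[π(i) > i] = (n − i)/n. Summing: Σ_{i=1}^{13} (n − i)/n = (0 + 1 + … + 12)/13 = 13(13 − 1)/(2·13) = (13 − 1)/2.
Hence E[X] = Σ_{i=1}^{13} (13 − i)/13 = 6 ≈ 6.000.

E[X] = 6 = 6.000.


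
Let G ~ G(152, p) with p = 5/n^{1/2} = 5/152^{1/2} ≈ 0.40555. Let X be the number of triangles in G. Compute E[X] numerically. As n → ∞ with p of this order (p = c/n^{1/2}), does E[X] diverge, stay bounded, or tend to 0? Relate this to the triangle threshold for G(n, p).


Number of potential triangles: C(152, 3) = 573800.
Each occurs with probability p³ ≈ (0.40555)³ ≈ 6.6702887e-02.
By linearity: E[X] = C(152, 3)·p³ ≈ 573800 · 6.6702887e-02 ≈ 38274.11655.
Since α = 1/2 < 1, p = c/n^{1/2} ≫ 1/n is above the triangle threshold p ~ 1/n. Asymptotically E[X] ~ (c³/6)·n^{3(1−α)} = (5³/6)·n^{1.5} → ∞; triangles are abundant w.h.p.

E[X] ≈ 38274.11655; in regime p = Θ(1/n^{1/2}) E[X] diverges (above the triangle threshold p ~ 1/n).


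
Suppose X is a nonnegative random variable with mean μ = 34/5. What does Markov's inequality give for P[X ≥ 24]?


μ = E[X] = 34/5, a = 24.
Markov: P[X ≥ 24] ≤ μ/a = (34/5)/24 = 17/60.
Numerically: ≈ 0.2833.
(Since a = 24 > μ = 6.8000, the bound 17/60 is < 1 and informative.)

P[X ≥ 24] ≤ 17/60 ≈ 0.2833.


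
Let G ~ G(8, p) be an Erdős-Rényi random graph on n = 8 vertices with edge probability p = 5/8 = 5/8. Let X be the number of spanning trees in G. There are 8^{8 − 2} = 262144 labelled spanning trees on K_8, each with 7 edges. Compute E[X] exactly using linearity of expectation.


K_8 has 8^{8 − 2} = 262144 labelled spanning trees.
For each such spanning tree H, let X_H = 1 if all 7 edges of H are present in G. Then P[X_H = 1] = p^{7} = (5/8)^{7} = 78125/2097152.
Summing the indicators: E[X] = Σ_H E[X_H] = 262144 · p^{7} = 262144 · 78125/2097152 = 78125/8.
Numerically: E[X] ≈ 9765.6.

E[X] = 262144 · (5/8)^{7} = 78125/8 ≈ 9765.6.


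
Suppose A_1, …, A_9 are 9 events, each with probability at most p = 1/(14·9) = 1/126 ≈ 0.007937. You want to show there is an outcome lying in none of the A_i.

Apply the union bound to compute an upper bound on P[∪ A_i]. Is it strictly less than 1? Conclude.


Union bound: P[∪_{i=1}^{9} A_i] ≤ Σ_i P[A_i] ≤ 9·p = 9·(1/126) = 1/14.
Numerically: 1/14 ≈ 0.071429.
Is 1/14 < 1? YES.
Since P[∪ A_i] ≤ 1/14 < 1, the complement has P[∩ A_i^c] ≥ 1 − 1/14 = 13/14 > 0, so some outcome avoids every A_i.

9·p = 1/14 ≈ 0.071429; existence CERTIFIED by the union bound.


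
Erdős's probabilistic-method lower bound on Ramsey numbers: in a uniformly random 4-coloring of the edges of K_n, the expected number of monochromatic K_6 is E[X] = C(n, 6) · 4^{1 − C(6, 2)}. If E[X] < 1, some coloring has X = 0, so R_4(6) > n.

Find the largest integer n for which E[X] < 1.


We need C(n, 6) · 4^{1 − 15} < 1, i.e. C(n, 6) < 4^{15 − 1} = 268435456.
Check values of n near the boundary:
  n = 73: C(73, 6) = 170230452; 170230452 < 268435456? YES
  n = 74: C(74, 6) = 185250786; 185250786 < 268435456? YES
  n = 75: C(75, 6) = 201359550; 201359550 < 268435456? YES
  n = 76: C(76, 6) = 218618940; 218618940 < 268435456? YES
  n = 77: C(77, 6) = 237093780; 237093780 < 268435456? YES
  n = 78: C(78, 6) = 256851595; 256851595 < 268435456? YES
  n = 79: C(79, 6) = 277962685; 277962685 < 268435456? NO
  n = 80: C(80, 6) = 300500200; 300500200 < 268435456? NO
  n = 81: C(81, 6) = 324540216; 324540216 < 268435456? NO
The largest n with C(n, 6) < 268435456 is n = 78 (where E[X] = 256851595/268435456 ≈ 0.9568). Hence R_4(6) > 78, i.e. R_4(6) ≥ 79.

Largest n = 78; hence R_4(6) > 78.


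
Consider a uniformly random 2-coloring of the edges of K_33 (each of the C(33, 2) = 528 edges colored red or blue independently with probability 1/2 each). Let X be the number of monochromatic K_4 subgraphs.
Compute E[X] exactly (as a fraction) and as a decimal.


Let X = Σ_S X_S over the C(33, 4) = 40920 subsets S of size 4, where X_S = 1 if the K_4 on S is monochromatic.
For a fixed S, the K_4 on S has C(4, 2) = 6 edges. P[all 6 edges red] = (1/2)^6, and likewise for blue, so P[monochromatic] = 2·(1/2)^6 = 2^{1 − 6} = 1/32.
By linearity of expectation: E[X] = C(33, 4) · 2^{1 − 6} = 40920 · 1/32 = 5115/4.
Numerically: E[X] ≈ 1278.7500.

E[X] = C(33,4)·2^(1−C(4,2)) = 5115/4 ≈ 1278.7500.


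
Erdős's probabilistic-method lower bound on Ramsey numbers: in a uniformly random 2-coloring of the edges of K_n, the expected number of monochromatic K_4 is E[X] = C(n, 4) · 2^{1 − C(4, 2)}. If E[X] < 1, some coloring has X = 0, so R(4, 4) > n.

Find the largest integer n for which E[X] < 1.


We need C(n, 4) · 2^{1 − 6} < 1, i.e. C(n, 4) < 2^{6 − 1} = 32.
Check values of n near the boundary:
  n = 4: C(4, 4) = 1; 1 < 32? YES
  n = 5: C(5, 4) = 5; 5 < 32? YES
  n = 6: C(6, 4) = 15; 15 < 32? YES
  n = 7: C(7, 4) = 35; 35 < 32? NO
  n = 8: C(8, 4) = 70; 70 < 32? NO
  n = 9: C(9, 4) = 126; 126 < 32? NO
The largest n with C(n, 4) < 32 is n = 6 (where E[X] = 15/32 ≈ 0.469). Hence R(4, 4) > 6, i.e. R(4, 4) ≥ 7.

Largest n = 6; hence R(4, 4) > 6.
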